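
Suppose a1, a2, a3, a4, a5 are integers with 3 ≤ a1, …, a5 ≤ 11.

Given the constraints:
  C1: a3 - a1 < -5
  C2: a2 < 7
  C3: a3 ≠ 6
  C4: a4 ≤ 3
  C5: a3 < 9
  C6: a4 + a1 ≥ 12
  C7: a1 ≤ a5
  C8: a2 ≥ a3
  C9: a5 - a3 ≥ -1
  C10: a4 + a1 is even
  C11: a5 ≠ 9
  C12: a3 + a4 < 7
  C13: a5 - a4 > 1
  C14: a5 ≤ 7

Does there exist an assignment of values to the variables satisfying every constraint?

From constraint 4: a4 ≤ 3. From constraints 7 and 14: a1 ≤ a5 ≤ 7. Hence a4 + a1 ≤ 10. But constraint 6 requires a4 + a1 ≥ 12, and 12 > 10. Contradiction.

Unsatisfiable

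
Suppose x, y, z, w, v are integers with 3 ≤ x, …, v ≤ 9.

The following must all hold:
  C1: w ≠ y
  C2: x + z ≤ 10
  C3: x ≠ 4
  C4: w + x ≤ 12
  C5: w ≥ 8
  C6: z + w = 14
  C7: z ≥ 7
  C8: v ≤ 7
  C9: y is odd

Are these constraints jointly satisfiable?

From constraint 7: z ≥ 7. From constraint 5: w ≥ 8. Hence z + w ≥ 15. But constraint 6 requires z + w = 14, and 14 < 15. Contradiction.

Unsatisfiable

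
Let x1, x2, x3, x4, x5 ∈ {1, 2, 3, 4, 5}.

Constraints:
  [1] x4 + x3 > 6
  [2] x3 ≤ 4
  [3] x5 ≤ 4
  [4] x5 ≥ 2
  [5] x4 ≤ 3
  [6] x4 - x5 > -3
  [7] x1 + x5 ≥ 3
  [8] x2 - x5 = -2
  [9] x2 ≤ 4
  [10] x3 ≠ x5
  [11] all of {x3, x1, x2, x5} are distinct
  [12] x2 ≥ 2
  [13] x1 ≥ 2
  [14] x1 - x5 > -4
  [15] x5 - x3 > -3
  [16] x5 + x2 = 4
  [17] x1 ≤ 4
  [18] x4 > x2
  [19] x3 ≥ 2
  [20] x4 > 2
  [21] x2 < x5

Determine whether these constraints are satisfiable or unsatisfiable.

Constraints 2, 3, 4, 9, 12, 13, 17, and 19 confine each of x3, x1, x2, x5 to the 3 values {2, …, 4}.
Constraint 11 requires all 4 of them to be distinct, but only 3 values are available — impossible by the pigeonhole principle.

Unsatisfiable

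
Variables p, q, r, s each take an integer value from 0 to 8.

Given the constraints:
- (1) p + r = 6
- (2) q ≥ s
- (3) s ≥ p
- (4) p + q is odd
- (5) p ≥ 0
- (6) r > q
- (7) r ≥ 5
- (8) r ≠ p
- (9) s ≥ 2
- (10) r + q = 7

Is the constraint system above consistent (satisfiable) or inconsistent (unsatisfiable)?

Satisfiable

Setting (p, q, r, s) = (1, 2, 5, 2) satisfies everything: constraint 1: p + r = 6; constraint 4: p + q = 3 is odd; constraint 10: r + q = 7, and the others follow.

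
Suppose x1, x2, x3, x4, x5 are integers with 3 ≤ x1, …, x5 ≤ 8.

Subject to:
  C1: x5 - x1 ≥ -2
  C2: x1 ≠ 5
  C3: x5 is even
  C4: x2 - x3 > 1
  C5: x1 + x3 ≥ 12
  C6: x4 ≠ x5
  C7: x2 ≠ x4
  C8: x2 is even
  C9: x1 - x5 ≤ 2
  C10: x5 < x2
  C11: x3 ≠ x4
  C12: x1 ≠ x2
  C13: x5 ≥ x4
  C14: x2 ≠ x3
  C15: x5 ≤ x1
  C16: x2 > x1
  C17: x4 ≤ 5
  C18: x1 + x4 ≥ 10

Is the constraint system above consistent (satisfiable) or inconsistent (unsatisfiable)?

Take x1 = 6, x2 = 8, x3 = 6, x4 = 4, x5 = 6. Then constraint 1: x5 - x1 = 0; constraint 4: x2 - x3 = 2, and every other listed constraint is also met.

Satisfiable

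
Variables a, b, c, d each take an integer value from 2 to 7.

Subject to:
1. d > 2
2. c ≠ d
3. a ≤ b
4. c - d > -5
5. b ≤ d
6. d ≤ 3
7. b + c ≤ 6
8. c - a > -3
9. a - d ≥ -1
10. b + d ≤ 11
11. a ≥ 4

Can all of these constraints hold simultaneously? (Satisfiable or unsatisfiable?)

Unsatisfiable

From constraints 3 and 11: b ≥ a and a ≥ 4, so b ≥ 4. From constraints 5 and 6: b ≤ d and d ≤ 3, so b ≤ 3. But 3 < 4, so no value of b works.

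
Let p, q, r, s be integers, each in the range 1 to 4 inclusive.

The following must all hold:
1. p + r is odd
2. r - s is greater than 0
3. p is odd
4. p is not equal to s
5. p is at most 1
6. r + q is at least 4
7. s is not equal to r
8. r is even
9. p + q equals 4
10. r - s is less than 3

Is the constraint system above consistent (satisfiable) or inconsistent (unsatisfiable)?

Try p = 1, q = 3, r = 4, s = 3.
Check constraint 2: r - s = 1; constraint 6: r + q = 7. The remaining constraints are straightforward to verify.

Satisfiable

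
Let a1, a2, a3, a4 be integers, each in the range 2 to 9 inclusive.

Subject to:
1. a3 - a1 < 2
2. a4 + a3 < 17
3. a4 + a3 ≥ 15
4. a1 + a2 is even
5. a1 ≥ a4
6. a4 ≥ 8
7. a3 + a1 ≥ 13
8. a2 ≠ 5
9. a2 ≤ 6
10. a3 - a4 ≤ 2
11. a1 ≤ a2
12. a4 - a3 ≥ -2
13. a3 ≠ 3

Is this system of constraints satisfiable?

From constraints 5 and 6: a1 ≥ a4 and a4 ≥ 8, so a1 ≥ 8. From constraints 9 and 11: a1 ≤ a2 and a2 ≤ 6, so a1 ≤ 6. But 6 < 8, so no value of a1 works.

Unsatisfiable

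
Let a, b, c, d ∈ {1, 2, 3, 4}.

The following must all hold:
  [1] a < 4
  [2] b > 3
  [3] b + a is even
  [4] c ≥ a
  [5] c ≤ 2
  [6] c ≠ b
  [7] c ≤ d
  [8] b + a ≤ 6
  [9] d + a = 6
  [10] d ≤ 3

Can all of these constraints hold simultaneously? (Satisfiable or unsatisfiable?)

From constraint 10: d ≤ 3. From constraints 4 and 5: a ≤ c ≤ 2. Hence d + a ≤ 5. But constraint 9 requires d + a = 6, and 6 > 5. Contradiction.

Unsatisfiable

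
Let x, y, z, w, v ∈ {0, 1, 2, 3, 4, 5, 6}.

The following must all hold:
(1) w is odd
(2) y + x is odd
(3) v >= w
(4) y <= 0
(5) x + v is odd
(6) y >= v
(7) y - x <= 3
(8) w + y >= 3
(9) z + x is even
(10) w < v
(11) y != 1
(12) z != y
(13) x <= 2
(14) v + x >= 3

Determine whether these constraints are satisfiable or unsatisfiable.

Unsatisfiable

From constraints 4 and 6: v ≤ y ≤ 0. From constraint 13: x ≤ 2. Hence v + x ≤ 2. But constraint 14 requires v + x ≥ 3, and 3 > 2. Contradiction.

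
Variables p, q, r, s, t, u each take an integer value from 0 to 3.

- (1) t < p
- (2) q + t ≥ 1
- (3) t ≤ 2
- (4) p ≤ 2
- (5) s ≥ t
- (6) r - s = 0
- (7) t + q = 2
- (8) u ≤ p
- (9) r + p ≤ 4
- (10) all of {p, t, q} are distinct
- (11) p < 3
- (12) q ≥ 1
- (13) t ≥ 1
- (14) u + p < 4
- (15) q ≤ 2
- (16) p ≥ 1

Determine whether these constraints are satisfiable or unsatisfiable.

Constraints 3, 4, 12, 13, 15, and 16 confine each of p, t, q to the 2 values {1, 2}.
Constraint 10 requires all 3 of them to be distinct, but only 2 values are available — impossible by the pigeonhole principle.

Unsatisfiable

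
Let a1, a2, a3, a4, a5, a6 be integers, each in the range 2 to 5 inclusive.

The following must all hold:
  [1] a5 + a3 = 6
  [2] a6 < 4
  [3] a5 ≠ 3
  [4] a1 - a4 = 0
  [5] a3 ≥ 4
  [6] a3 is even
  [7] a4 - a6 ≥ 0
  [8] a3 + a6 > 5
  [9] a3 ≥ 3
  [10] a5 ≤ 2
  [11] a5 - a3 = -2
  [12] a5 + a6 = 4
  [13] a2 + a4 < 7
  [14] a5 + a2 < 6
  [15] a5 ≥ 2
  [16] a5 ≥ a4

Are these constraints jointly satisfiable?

One satisfying assignment is a1 = 2, a2 = 3, a3 = 4, a4 = 2, a5 = 2, a6 = 2.
For the less obvious constraints — constraint 1: a5 + a3 = 6; constraint 4: a1 - a4 = 0; constraint 7: a4 - a6 = 0 — and the others hold by inspection.

Satisfiable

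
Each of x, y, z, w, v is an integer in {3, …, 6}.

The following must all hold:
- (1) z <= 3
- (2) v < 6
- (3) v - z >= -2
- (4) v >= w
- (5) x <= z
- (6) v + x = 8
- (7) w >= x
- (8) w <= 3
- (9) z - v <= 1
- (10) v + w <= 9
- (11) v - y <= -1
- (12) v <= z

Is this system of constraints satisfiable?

From constraints 1 and 12: v ≤ z ≤ 3. From constraints 7 and 8: x ≤ w ≤ 3. Hence v + x ≤ 6. But constraint 6 requires v + x = 8, and 8 > 6. Contradiction.

Unsatisfiable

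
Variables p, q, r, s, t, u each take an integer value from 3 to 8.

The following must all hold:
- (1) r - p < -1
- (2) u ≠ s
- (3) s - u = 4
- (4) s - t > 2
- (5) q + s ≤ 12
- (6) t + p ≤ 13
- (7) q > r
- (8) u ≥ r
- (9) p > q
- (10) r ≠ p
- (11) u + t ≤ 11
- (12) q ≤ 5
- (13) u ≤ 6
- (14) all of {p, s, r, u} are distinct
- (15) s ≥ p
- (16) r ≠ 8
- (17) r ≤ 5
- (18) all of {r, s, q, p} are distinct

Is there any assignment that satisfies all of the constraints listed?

One satisfying assignment is p = 5, q = 4, r = 3, s = 8, t = 5, u = 4.
For the less obvious constraints — constraint 1: r - p = -2; constraint 3: s - u = 4 — and the others hold by inspection.

Satisfiable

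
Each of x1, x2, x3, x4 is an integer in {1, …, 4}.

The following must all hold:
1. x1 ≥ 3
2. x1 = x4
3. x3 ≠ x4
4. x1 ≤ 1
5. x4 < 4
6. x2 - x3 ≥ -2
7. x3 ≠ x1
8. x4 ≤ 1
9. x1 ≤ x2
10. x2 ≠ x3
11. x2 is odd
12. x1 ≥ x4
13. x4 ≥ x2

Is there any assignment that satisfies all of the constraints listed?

From constraints 1 and 9: x2 ≥ x1 and x1 ≥ 3, so x2 ≥ 3. From constraints 8 and 13: x2 ≤ x4 and x4 ≤ 1, so x2 ≤ 1. But 1 < 3, so no value of x2 works.

Unsatisfiable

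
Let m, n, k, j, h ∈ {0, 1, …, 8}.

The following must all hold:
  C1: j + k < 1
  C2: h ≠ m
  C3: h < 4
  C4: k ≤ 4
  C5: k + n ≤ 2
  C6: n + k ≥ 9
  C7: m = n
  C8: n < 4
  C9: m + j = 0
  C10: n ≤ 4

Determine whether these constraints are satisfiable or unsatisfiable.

From constraint 10: n ≤ 4. From constraint 4: k ≤ 4. Hence n + k ≤ 8. But constraint 6 requires n + k ≥ 9, and 9 > 8. Contradiction.

Unsatisfiable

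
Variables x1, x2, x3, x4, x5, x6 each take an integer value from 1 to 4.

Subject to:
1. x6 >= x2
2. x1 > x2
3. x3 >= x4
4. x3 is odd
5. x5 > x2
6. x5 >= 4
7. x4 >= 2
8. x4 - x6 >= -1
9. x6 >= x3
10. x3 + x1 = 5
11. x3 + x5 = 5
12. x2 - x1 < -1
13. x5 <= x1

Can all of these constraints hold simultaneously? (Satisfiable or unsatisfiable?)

Unsatisfiable

From constraints 3 and 7: x3 ≥ x4 ≥ 2. From constraints 6 and 13: x1 ≥ x5 ≥ 4. Hence x3 + x1 ≥ 6. But constraint 10 requires x3 + x1 = 5, and 5 < 6. Contradiction.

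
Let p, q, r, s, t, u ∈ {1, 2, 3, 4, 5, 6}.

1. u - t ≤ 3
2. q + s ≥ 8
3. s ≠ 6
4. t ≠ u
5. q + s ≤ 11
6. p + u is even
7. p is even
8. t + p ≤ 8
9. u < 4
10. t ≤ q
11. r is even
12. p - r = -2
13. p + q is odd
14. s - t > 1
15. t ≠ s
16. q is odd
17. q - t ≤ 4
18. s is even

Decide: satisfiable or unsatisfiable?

Satisfiable

Setting (p, q, r, s, t, u) = (4, 5, 6, 4, 1, 2) satisfies everything: constraint 1: u - t = 1; constraint 2: q + s = 9, and the others follow.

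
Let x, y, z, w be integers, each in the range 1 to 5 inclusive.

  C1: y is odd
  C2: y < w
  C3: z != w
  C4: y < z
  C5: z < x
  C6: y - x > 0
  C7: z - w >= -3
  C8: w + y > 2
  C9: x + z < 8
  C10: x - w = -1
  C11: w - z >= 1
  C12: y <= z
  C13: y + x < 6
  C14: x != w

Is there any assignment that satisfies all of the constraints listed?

Unsatisfiable

Constraints 4, 5, and 6 give z < x, x < y, y < z. Chaining: z < x < y < z, which forces z < z — impossible.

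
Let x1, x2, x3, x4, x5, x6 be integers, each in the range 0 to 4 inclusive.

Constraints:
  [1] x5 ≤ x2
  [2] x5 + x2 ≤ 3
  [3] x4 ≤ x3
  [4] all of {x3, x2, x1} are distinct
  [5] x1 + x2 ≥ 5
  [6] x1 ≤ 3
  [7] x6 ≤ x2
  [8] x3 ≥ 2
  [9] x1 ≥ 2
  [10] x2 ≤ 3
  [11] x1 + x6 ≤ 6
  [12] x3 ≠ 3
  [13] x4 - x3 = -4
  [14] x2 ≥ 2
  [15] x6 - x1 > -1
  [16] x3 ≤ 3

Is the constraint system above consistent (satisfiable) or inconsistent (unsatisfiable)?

Constraints 6, 8, 9, 10, 14, and 16 confine each of x3, x2, x1 to the 2 values {2, 3}.
Constraint 4 requires all 3 of them to be distinct, but only 2 values are available — impossible by the pigeonhole principle.

Unsatisfiable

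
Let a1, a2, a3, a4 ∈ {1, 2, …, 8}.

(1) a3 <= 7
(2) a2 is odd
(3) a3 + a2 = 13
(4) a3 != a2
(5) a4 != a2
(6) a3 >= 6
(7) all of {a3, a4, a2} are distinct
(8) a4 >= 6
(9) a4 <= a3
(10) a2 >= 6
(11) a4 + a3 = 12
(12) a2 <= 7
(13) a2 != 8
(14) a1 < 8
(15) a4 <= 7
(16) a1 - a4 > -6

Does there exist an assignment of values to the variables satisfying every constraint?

Constraints 1, 6, 8, 10, 12, and 15 confine each of a3, a4, a2 to the 2 values {6, 7}.
Constraint 7 requires all 3 of them to be distinct, but only 2 values are available — impossible by the pigeonhole principle.

Unsatisfiable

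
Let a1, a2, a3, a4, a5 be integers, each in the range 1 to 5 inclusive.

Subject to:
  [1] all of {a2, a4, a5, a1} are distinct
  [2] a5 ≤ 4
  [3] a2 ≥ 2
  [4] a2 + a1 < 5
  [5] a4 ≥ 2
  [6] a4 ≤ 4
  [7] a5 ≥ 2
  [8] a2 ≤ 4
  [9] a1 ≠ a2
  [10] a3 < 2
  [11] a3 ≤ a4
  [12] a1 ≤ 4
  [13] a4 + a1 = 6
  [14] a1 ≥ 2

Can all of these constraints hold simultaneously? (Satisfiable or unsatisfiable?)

Unsatisfiable

Constraints 2, 3, 5, 6, 7, 8, 12, and 14 confine each of a2, a4, a5, a1 to the 3 values {2, …, 4}.
Constraint 1 requires all 4 of them to be distinct, but only 3 values are available — impossible by the pigeonhole principle.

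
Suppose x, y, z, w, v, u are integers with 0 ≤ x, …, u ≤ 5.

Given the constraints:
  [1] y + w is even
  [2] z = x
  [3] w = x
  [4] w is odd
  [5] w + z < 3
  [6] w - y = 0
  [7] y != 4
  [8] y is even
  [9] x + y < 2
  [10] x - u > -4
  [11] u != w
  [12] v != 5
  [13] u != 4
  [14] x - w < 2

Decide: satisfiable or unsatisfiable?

Unsatisfiable

Constraint 8 makes y even and constraint 4 makes w odd, so y + w must be odd. Constraint 1 says y + w is even — contradiction.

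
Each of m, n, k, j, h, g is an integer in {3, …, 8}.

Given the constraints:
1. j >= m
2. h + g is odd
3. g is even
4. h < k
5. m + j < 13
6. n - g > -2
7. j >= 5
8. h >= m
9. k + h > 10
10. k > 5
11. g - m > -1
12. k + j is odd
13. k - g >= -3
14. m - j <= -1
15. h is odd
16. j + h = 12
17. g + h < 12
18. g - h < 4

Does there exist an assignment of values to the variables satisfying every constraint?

Satisfiable

Try m = 4, n = 5, k = 6, j = 7, h = 5, g = 6.
Check constraint 5: m + j = 11; constraint 6: n - g = -1; constraint 9: k + h = 11. The remaining constraints are straightforward to verify.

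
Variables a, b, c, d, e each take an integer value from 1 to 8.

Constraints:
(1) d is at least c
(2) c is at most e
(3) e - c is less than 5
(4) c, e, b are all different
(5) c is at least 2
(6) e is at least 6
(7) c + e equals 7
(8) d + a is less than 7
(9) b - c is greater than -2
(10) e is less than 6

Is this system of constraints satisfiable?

Unsatisfiable

From constraint 5: c ≥ 2. From constraint 6: e ≥ 6. Hence c + e ≥ 8. But constraint 7 requires c + e = 7, and 7 < 8. Contradiction.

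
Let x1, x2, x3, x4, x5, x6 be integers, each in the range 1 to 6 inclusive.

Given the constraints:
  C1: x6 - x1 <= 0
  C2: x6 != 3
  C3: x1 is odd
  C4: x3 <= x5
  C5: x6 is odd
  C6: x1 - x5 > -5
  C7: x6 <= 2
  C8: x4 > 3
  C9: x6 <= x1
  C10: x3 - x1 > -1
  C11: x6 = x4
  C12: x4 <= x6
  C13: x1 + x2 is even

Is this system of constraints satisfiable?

Unsatisfiable

From constraint 8: x4 ≥ 4. From constraints 7 and 12: x4 ≤ x6 and x6 ≤ 2, so x4 ≤ 2. But 2 < 4, so no value of x4 works.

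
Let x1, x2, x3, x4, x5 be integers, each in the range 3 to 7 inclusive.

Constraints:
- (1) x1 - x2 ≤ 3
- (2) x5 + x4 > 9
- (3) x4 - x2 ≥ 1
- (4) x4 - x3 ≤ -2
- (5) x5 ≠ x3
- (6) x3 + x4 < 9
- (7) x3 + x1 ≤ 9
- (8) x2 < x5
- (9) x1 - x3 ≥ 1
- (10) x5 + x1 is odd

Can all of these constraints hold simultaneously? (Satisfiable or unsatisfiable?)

Constraints 1, 3, 4, and 9 give x1 − x3 ≥ 1, x3 − x4 ≥ 2, x4 − x2 ≥ 1, x2 − x1 ≥ -3.
Adding all 4 inequalities: the left sides telescope to 0, and the right sides sum to 1 + 2 + 1 + (-3) = 1. So 0 ≥ 1, which is false.

Unsatisfiable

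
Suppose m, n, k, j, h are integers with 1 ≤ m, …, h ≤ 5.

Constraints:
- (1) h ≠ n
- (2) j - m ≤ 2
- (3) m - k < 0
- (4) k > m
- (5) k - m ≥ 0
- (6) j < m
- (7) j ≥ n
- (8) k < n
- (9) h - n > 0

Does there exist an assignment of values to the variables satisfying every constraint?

Unsatisfiable

Constraints 4, 6, 7, and 8 give n ≤ j, j < m, m < k, k < n. Chaining: n ≤ j < m < k < n, which forces n < n — impossible.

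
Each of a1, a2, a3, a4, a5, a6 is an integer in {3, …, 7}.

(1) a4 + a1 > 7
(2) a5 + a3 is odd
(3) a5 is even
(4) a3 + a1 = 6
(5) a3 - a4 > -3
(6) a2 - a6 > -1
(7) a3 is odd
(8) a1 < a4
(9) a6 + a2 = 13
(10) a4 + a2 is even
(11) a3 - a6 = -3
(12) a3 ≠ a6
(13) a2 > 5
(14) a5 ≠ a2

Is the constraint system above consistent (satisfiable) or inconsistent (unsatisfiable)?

Satisfiable

Try a1 = 3, a2 = 7, a3 = 3, a4 = 5, a5 = 6, a6 = 6.
Check constraint 1: a4 + a1 = 8; constraint 4: a3 + a1 = 6; constraint 5: a3 - a4 = -2. The remaining constraints are straightforward to verify.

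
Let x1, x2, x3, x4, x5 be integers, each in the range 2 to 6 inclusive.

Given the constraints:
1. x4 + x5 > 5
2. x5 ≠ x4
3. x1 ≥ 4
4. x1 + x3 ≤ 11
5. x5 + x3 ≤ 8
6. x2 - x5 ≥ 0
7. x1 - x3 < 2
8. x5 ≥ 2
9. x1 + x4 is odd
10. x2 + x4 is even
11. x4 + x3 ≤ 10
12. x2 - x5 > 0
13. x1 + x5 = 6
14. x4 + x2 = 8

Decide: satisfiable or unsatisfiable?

Satisfiable

Try x1 = 4, x2 = 3, x3 = 5, x4 = 5, x5 = 2.
Check constraint 1: x4 + x5 = 7; constraint 4: x1 + x3 = 9; constraint 5: x5 + x3 = 7. The remaining constraints are straightforward to verify.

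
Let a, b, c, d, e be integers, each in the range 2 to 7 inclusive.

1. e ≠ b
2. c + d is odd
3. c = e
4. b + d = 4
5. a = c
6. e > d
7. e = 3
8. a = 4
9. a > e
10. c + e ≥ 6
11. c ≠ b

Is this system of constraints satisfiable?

Unsatisfiable

Constraint 8 fixes a = 4 and constraint 7 fixes e = 3. Constraints 3 and 5 give a = c = e, so a = e. But 4 ≠ 3 — contradiction.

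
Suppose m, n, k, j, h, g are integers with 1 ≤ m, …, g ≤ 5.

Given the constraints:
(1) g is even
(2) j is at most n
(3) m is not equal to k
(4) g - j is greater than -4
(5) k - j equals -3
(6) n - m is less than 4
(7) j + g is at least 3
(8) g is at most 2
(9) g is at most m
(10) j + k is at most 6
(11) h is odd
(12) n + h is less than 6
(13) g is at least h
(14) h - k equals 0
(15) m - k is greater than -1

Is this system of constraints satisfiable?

Take m = 3, n = 4, k = 1, j = 4, h = 1, g = 2. Then constraint 4: g - j = -2; constraint 5: k - j = -3; constraint 6: n - m = 1, and every other listed constraint is also met.

Satisfiable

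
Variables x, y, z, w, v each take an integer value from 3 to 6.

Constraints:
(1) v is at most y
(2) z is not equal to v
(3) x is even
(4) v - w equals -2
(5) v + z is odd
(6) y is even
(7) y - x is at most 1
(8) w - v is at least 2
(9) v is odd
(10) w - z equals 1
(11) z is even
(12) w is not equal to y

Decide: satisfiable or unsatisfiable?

Satisfiable

One satisfying assignment is x = 6, y = 4, z = 4, w = 5, v = 3.
For the less obvious constraints — constraint 4: v - w = -2; constraint 7: y - x = -2; constraint 8: w - v = 2 — and the others hold by inspection.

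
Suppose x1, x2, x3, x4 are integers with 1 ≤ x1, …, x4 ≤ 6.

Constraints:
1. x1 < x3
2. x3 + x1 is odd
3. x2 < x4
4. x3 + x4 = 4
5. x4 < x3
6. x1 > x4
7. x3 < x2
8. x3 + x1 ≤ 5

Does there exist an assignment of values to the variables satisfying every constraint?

Constraints 1, 3, 6, and 7 give x2 < x4, x4 < x1, x1 < x3, x3 < x2. Chaining: x2 < x4 < x1 < x3 < x2, which forces x2 < x2 — impossible.

Unsatisfiable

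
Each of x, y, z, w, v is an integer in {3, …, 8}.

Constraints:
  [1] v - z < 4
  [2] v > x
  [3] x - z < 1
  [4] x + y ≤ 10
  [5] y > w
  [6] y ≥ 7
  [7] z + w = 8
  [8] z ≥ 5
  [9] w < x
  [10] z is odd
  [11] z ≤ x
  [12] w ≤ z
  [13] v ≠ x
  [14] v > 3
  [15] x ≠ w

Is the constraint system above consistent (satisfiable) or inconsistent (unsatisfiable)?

From constraints 8 and 11: x ≥ z ≥ 5. From constraint 6: y ≥ 7. Hence x + y ≥ 12. But constraint 4 requires x + y ≤ 10, and 10 < 12. Contradiction.

Unsatisfiable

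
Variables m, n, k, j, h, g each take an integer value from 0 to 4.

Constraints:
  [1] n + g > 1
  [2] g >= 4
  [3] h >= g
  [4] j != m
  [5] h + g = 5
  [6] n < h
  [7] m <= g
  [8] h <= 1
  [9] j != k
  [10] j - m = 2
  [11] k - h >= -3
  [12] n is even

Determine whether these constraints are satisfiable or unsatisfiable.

Unsatisfiable

From constraints 2 and 3: h ≥ g and g ≥ 4, so h ≥ 4. From constraint 8: h ≤ 1. But 1 < 4, so no value of h works.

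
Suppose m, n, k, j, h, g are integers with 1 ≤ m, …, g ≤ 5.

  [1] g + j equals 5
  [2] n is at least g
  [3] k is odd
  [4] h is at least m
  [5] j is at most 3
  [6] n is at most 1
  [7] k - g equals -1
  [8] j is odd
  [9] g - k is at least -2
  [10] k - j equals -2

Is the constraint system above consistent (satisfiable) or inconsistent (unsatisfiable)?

Unsatisfiable

From constraints 2 and 6: g ≤ n ≤ 1. From constraint 5: j ≤ 3. Hence g + j ≤ 4. But constraint 1 requires g + j = 5, and 5 > 4. Contradiction.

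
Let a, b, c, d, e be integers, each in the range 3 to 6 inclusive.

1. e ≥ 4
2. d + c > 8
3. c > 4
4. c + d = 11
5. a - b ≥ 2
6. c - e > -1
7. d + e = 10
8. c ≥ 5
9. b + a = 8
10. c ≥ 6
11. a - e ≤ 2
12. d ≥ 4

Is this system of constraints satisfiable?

Satisfiable

The assignment a = 5, b = 3, c = 6, d = 5, e = 5 works:
  constraint 2 holds since d + c = 11.
  constraint 4 holds since c + d = 11.
  constraint 5 holds since a - b = 2.
The rest check out directly.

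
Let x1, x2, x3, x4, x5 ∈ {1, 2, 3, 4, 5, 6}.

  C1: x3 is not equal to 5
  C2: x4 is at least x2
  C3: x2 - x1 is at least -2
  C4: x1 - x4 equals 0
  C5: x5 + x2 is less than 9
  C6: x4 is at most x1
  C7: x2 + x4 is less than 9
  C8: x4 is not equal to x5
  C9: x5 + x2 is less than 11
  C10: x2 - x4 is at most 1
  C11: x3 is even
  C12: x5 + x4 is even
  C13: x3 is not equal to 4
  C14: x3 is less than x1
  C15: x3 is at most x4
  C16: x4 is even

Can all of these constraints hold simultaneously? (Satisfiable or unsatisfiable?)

Try x1 = 4, x2 = 2, x3 = 2, x4 = 4, x5 = 6.
Check constraint 3: x2 - x1 = -2; constraint 4: x1 - x4 = 0; constraint 5: x5 + x2 = 8. The remaining constraints are straightforward to verify.

Satisfiable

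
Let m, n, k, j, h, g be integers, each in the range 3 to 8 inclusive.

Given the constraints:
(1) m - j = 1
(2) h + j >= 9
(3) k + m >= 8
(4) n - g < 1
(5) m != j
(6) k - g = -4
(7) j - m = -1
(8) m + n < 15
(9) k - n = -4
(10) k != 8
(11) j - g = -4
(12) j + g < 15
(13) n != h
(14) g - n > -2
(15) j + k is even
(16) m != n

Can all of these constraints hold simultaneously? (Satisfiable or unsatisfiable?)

Take m = 5, n = 8, k = 4, j = 4, h = 6, g = 8. Then constraint 1: m - j = 1; constraint 2: h + j = 10; constraint 3: k + m = 9, and every other listed constraint is also met.

Satisfiable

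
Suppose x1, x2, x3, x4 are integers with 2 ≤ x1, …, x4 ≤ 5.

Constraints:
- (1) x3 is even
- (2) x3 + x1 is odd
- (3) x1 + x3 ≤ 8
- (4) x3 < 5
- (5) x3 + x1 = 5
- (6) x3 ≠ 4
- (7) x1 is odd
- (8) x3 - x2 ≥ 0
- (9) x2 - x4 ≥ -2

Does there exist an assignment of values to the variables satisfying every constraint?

Satisfiable

Setting (x1, x2, x3, x4) = (3, 2, 2, 2) satisfies everything: constraint 3: x1 + x3 = 5; constraint 5: x3 + x1 = 5; constraint 8: x3 - x2 = 0, and the others follow.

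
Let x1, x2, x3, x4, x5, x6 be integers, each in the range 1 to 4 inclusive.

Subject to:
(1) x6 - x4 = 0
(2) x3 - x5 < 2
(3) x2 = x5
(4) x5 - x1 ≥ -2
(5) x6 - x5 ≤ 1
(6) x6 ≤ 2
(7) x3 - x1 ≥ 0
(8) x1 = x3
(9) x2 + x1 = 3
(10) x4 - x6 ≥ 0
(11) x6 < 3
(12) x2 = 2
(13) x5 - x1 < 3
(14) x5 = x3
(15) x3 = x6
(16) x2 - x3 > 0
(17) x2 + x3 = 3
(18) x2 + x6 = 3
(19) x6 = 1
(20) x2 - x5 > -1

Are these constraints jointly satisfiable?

Unsatisfiable

Constraint 12 fixes x2 = 2 and constraint 19 fixes x6 = 1. Constraints 3, 14, and 15 give x2 = x5 = x3 = x6, so x2 = x6. But 2 ≠ 1 — contradiction.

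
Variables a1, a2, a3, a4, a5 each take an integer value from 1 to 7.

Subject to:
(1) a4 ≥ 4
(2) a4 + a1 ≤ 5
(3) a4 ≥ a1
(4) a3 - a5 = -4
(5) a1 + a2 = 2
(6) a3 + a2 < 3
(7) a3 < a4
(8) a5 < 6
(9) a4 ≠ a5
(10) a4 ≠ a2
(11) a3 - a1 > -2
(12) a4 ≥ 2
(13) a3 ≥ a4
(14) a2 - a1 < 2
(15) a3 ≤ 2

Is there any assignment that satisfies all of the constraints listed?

From constraint 1: a4 ≥ 4. From constraints 13 and 15: a4 ≤ a3 and a3 ≤ 2, so a4 ≤ 2. But 2 < 4, so no value of a4 works.

Unsatisfiable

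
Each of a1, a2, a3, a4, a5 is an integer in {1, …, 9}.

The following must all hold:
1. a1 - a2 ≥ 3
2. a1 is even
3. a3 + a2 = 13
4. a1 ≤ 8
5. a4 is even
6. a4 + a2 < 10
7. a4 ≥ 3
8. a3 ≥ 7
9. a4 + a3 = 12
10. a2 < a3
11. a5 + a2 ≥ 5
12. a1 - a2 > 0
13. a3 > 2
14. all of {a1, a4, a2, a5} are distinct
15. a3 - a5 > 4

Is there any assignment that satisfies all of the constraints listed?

Satisfiable

Take a1 = 8, a2 = 5, a3 = 8, a4 = 4, a5 = 2. Then constraint 1: a1 - a2 = 3; constraint 3: a3 + a2 = 13; constraint 6: a4 + a2 = 9, and every other listed constraint is also met.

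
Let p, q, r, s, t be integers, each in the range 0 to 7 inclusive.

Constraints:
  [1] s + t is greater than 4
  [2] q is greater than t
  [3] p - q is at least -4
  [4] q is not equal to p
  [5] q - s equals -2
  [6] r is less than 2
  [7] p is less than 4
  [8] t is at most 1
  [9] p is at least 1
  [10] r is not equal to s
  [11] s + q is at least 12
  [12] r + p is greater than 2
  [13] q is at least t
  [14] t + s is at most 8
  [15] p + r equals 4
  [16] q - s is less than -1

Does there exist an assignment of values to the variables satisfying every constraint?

Satisfiable

One satisfying assignment is p = 3, q = 5, r = 1, s = 7, t = 0.
For the less obvious constraints — constraint 1: s + t = 7; constraint 3: p - q = -2 — and the others hold by inspection.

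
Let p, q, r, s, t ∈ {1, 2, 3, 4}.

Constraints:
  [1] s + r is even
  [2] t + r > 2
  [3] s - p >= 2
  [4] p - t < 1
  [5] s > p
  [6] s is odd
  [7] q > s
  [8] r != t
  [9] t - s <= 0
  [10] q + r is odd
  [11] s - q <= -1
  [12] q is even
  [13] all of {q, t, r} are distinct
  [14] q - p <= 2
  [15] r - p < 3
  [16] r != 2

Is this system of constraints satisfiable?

Constraints 3, 11, and 14 give s − p ≥ 2, p − q ≥ -2, q − s ≥ 1.
Adding all 3 inequalities: the left sides telescope to 0, and the right sides sum to 2 + (-2) + 1 = 1. So 0 ≥ 1, which is false.

Unsatisfiable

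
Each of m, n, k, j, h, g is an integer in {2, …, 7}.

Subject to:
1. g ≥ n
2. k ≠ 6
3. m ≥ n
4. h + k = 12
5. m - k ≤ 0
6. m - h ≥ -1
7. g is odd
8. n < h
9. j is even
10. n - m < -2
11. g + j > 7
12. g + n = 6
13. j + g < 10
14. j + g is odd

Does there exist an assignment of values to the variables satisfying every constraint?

Satisfiable

One satisfying assignment is m = 6, n = 3, k = 7, j = 6, h = 5, g = 3.
For the less obvious constraints — constraint 4: h + k = 12; constraint 5: m - k = -1 — and the others hold by inspection.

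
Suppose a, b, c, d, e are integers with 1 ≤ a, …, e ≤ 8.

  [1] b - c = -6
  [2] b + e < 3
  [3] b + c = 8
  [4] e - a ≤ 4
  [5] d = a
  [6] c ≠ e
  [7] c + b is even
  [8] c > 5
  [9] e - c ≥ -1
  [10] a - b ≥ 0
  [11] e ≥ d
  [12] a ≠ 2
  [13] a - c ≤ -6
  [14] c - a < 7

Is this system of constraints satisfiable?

Unsatisfiable

Constraints 4, 9, and 13 give c − a ≥ 6, a − e ≥ -4, e − c ≥ -1.
Adding all 3 inequalities: the left sides telescope to 0, and the right sides sum to 6 + (-4) + (-1) = 1. So 0 ≥ 1, which is false.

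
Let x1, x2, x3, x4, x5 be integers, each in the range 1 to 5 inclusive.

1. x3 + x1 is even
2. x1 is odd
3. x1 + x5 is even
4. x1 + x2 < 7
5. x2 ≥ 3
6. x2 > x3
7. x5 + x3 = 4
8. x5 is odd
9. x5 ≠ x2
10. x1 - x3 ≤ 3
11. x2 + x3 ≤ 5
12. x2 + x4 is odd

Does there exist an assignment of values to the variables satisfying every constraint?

Try x1 = 1, x2 = 4, x3 = 1, x4 = 3, x5 = 3.
Check constraint 4: x1 + x2 = 5; constraint 7: x5 + x3 = 4; constraint 10: x1 - x3 = 0. The remaining constraints are straightforward to verify.

Satisfiable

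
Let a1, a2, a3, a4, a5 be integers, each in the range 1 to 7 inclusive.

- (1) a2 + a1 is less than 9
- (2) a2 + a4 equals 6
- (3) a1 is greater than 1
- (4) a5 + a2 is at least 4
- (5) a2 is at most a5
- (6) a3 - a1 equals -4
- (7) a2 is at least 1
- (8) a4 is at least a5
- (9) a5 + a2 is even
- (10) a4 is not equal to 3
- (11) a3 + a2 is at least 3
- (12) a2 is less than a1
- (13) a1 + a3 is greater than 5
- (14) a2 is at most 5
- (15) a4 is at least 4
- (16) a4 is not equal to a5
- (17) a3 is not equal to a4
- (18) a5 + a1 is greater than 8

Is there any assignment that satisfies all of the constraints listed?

Satisfiable

Setting (a1, a2, a3, a4, a5) = (6, 1, 2, 5, 3) satisfies everything: constraint 1: a2 + a1 = 7; constraint 2: a2 + a4 = 6, and the others follow.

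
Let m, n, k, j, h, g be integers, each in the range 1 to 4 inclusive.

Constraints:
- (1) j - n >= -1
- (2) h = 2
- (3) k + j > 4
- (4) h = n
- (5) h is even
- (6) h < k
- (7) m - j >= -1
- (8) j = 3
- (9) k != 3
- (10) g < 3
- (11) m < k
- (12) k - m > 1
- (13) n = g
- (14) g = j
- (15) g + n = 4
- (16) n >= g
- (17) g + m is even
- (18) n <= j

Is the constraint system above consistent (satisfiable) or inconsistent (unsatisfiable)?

Unsatisfiable

Constraint 2 fixes h = 2 and constraint 8 fixes j = 3. Constraints 4, 13, and 14 give h = n = g = j, so h = j. But 2 ≠ 3 — contradiction.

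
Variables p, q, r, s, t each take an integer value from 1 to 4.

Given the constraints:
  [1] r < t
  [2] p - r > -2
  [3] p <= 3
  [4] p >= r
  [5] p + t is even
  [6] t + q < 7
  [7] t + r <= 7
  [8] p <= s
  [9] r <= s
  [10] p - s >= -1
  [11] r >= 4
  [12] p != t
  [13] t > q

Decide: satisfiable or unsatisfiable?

Unsatisfiable

From constraint 11: r ≥ 4. From constraints 3 and 4: r ≤ p and p ≤ 3, so r ≤ 3. But 3 < 4, so no value of r works.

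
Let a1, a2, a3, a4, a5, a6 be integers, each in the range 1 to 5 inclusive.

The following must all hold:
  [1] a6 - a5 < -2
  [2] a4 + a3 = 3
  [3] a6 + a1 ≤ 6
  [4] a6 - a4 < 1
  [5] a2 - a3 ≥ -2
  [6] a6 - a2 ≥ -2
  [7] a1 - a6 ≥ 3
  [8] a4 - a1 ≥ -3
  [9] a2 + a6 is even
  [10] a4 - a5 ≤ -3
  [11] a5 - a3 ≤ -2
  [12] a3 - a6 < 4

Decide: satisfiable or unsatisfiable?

Constraints 5, 6, 7, 8, 10, and 11 give a1 − a6 ≥ 3, a6 − a2 ≥ -2, a2 − a3 ≥ -2, a3 − a5 ≥ 2, a5 − a4 ≥ 3, a4 − a1 ≥ -3.
Adding all 6 inequalities: the left sides telescope to 0, and the right sides sum to 3 + (-2) + (-2) + 2 + 3 + (-3) = 1. So 0 ≥ 1, which is false.

Unsatisfiable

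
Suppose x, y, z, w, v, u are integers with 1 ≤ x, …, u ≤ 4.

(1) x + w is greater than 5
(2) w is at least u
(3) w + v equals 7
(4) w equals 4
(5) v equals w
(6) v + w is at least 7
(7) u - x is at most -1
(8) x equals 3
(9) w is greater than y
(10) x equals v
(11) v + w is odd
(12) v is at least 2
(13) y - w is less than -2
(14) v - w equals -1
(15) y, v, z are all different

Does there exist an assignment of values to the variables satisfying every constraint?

Unsatisfiable

Constraint 8 fixes x = 3 and constraint 4 fixes w = 4. Constraints 5 and 10 give x = v = w, so x = w. But 3 ≠ 4 — contradiction.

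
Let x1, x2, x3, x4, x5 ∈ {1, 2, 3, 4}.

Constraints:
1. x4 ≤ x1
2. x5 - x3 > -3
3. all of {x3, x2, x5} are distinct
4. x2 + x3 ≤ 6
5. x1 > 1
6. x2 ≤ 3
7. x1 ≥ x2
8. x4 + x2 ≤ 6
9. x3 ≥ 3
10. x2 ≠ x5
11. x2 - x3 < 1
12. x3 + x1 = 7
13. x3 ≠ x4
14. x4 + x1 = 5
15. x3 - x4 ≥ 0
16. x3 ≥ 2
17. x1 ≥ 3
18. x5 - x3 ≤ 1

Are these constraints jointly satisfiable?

Satisfiable

One satisfying assignment is x1 = 3, x2 = 2, x3 = 4, x4 = 2, x5 = 3.
For the less obvious constraints — constraint 2: x5 - x3 = -1; constraint 4: x2 + x3 = 6; constraint 8: x4 + x2 = 4 — and the others hold by inspection.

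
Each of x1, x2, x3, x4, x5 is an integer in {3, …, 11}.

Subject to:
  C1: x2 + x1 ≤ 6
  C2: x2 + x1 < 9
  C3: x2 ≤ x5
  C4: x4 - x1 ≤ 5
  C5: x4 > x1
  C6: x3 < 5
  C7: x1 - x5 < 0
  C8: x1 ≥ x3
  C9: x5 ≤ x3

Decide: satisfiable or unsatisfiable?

Constraints 7, 8, and 9 give x3 ≤ x1, x1 < x5, x5 ≤ x3. Chaining: x3 ≤ x1 < x5 ≤ x3, which forces x3 < x3 — impossible.

Unsatisfiable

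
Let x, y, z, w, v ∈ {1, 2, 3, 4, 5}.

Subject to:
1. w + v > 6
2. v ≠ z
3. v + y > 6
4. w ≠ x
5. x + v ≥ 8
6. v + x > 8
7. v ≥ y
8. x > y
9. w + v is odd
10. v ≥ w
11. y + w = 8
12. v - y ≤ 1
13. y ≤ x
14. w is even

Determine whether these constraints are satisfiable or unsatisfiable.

Satisfiable

One satisfying assignment is x = 5, y = 4, z = 3, w = 4, v = 5.
For the less obvious constraints — constraint 1: w + v = 9; constraint 3: v + y = 9; constraint 5: x + v = 10 — and the others hold by inspection.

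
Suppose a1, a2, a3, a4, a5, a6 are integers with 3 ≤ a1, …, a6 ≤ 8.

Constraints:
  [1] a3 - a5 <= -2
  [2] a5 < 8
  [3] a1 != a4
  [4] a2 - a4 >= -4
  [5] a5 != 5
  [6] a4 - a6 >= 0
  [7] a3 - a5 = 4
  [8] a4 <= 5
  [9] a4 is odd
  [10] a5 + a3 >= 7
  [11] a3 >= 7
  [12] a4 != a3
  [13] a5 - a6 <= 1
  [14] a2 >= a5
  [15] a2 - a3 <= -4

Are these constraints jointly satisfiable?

Unsatisfiable

Constraints 1, 4, 6, 13, and 15 give a2 − a4 ≥ -4, a4 − a6 ≥ 0, a6 − a5 ≥ -1, a5 − a3 ≥ 2, a3 − a2 ≥ 4.
Adding all 5 inequalities: the left sides telescope to 0, and the right sides sum to (-4) + 0 + (-1) + 2 + 4 = 1. So 0 ≥ 1, which is false.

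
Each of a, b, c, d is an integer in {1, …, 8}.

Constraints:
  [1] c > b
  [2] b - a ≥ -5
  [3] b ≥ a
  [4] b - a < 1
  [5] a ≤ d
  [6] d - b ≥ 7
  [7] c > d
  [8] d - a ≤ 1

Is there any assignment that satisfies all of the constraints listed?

Unsatisfiable

Constraints 2, 6, and 8 give b − a ≥ -5, a − d ≥ -1, d − b ≥ 7.
Adding all 3 inequalities: the left sides telescope to 0, and the right sides sum to (-5) + (-1) + 7 = 1. So 0 ≥ 1, which is false.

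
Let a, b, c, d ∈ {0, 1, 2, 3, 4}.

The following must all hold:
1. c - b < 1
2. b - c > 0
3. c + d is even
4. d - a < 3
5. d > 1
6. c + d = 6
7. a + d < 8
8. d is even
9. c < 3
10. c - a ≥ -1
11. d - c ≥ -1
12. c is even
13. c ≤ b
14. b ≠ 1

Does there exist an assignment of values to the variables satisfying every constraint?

One satisfying assignment is a = 3, b = 4, c = 2, d = 4.
For the less obvious constraints — constraint 1: c - b = -2; constraint 2: b - c = 2; constraint 4: d - a = 1 — and the others hold by inspection.

Satisfiable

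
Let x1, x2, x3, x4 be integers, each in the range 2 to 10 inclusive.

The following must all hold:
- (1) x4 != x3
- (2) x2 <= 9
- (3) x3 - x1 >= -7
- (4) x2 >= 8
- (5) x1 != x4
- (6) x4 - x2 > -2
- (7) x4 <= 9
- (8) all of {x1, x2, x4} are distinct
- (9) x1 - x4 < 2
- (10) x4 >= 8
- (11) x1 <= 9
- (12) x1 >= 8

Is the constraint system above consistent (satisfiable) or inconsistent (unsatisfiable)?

Constraints 2, 4, 7, 10, 11, and 12 confine each of x1, x2, x4 to the 2 values {8, 9}.
Constraint 8 requires all 3 of them to be distinct, but only 2 values are available — impossible by the pigeonhole principle.

Unsatisfiable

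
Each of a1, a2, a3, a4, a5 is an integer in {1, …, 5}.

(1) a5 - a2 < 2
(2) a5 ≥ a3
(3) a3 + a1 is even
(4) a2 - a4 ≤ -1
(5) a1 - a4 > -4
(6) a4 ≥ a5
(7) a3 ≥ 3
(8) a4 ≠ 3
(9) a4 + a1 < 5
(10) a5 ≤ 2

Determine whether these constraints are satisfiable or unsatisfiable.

From constraint 7: a3 ≥ 3. From constraints 2 and 10: a3 ≤ a5 and a5 ≤ 2, so a3 ≤ 2. But 2 < 3, so no value of a3 works.

Unsatisfiable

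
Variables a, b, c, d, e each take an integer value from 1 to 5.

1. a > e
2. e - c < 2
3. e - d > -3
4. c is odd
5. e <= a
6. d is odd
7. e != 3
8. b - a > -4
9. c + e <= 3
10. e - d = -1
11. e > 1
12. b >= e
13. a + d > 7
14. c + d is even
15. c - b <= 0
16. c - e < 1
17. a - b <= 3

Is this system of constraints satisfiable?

Satisfiable

One satisfying assignment is a = 5, b = 3, c = 1, d = 3, e = 2.
For the less obvious constraints — constraint 2: e - c = 1; constraint 3: e - d = -1; constraint 8: b - a = -2 — and the others hold by inspection.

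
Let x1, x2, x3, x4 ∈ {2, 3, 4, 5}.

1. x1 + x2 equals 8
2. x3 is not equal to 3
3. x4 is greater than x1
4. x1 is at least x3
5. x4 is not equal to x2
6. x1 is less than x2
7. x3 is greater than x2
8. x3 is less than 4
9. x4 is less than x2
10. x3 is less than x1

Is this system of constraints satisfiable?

Constraints 3, 7, 9, and 10 give x1 < x4, x4 < x2, x2 < x3, x3 < x1. Chaining: x1 < x4 < x2 < x3 < x1, which forces x1 < x1 — impossible.

Unsatisfiable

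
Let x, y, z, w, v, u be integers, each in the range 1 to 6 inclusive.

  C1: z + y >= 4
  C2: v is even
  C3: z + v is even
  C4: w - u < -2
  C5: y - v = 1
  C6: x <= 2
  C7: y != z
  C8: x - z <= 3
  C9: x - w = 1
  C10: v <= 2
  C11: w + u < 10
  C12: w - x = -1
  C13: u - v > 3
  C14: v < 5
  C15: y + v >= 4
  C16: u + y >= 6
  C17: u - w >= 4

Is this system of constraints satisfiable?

Try x = 2, y = 3, z = 2, w = 1, v = 2, u = 6.
Check constraint 1: z + y = 5; constraint 4: w - u = -5. The remaining constraints are straightforward to verify.

Satisfiable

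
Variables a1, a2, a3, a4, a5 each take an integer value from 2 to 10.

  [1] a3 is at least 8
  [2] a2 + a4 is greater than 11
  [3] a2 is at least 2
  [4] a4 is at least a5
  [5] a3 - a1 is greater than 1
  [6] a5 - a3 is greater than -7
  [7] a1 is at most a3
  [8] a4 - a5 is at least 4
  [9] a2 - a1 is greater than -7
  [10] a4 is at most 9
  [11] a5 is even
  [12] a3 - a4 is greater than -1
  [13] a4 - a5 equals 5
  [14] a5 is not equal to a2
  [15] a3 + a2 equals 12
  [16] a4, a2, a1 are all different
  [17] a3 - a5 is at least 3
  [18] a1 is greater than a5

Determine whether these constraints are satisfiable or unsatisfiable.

The assignment a1 = 7, a2 = 3, a3 = 9, a4 = 9, a5 = 4 works:
  constraint 2 holds since a2 + a4 = 12.
  constraint 5 holds since a3 - a1 = 2.
The rest check out directly.

Satisfiable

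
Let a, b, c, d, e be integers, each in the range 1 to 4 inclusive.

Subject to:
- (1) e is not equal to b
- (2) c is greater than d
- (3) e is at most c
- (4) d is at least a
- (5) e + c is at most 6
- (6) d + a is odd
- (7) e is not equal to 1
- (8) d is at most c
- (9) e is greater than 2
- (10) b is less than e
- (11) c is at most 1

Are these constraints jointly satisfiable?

From constraint 9: e ≥ 3. From constraints 3 and 11: e ≤ c and c ≤ 1, so e ≤ 1. But 1 < 3, so no value of e works.

Unsatisfiable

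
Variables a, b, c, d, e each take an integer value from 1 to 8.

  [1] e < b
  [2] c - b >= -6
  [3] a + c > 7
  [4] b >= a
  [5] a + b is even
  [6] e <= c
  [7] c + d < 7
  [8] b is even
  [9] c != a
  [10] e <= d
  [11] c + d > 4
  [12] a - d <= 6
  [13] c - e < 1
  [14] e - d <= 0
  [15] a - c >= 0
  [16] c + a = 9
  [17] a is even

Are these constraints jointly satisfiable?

The assignment a = 6, b = 8, c = 3, d = 3, e = 3 works:
  constraint 2 holds since c - b = -5.
  constraint 3 holds since a + c = 9.
  constraint 7 holds since c + d = 6.
The rest check out directly.

Satisfiable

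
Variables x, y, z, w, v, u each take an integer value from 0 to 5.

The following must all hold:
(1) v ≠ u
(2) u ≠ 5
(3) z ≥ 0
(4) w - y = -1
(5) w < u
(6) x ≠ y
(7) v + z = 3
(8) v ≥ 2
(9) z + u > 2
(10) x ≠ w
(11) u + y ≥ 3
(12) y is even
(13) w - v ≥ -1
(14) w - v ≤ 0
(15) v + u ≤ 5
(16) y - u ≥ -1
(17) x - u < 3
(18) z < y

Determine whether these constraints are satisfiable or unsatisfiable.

Setting (x, y, z, w, v, u) = (3, 2, 1, 1, 2, 3) satisfies everything: constraint 4: w - y = -1; constraint 7: v + z = 3; constraint 9: z + u = 4, and the others follow.

Satisfiable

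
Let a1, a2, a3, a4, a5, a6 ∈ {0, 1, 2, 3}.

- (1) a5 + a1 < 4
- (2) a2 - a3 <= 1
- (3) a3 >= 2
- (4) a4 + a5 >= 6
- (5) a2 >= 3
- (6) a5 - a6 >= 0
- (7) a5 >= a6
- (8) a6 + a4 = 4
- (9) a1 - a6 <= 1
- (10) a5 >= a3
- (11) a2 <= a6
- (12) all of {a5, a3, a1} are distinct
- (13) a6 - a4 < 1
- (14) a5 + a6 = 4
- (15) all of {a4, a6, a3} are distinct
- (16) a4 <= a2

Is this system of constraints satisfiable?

Unsatisfiable

From constraints 3 and 10: a5 ≥ a3 ≥ 2. From constraints 5 and 11: a6 ≥ a2 ≥ 3. Hence a5 + a6 ≥ 5. But constraint 14 requires a5 + a6 = 4, and 4 < 5. Contradiction.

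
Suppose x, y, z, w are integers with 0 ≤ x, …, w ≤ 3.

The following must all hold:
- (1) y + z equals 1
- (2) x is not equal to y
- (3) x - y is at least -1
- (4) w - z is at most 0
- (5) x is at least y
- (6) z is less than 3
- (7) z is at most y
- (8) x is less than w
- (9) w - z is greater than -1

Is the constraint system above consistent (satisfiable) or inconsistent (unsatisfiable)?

Constraints 4, 5, 7, and 8 give w ≤ z, z ≤ y, y ≤ x, x < w. Chaining: w ≤ z ≤ y ≤ x < w, which forces w < w — impossible.

Unsatisfiable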